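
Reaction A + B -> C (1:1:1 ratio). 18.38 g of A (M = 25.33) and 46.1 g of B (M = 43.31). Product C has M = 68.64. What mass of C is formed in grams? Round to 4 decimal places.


Find moles of each reactant; the smaller value is the limiting reagent in a 1:1:1 reaction, so moles_C equals moles of the limiter.
n_A = mass_A / M_A = 18.38 / 25.33 = 0.725622 mol
n_B = mass_B / M_B = 46.1 / 43.31 = 1.064419 mol
Limiting reagent: A (smaller), n_limiting = 0.725622 mol
mass_C = n_limiting * M_C = 0.725622 * 68.64
mass_C = 49.80669408 g, rounded to 4 dp:

49.8067 g


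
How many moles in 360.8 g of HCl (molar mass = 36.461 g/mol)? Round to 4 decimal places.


n = mass / M
n = 360.8 / 36.461
n = 9.89550479 mol, rounded to 4 dp:

9.8955 mol


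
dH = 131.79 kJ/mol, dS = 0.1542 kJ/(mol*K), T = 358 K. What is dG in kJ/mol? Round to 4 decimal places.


Gibbs: dG = dH - T*dS (consistent units, dS already in kJ/(mol*K)).
T*dS = 358 * 0.1542 = 55.2036
dG = 131.79 - (55.2036)
dG = 76.5864 kJ/mol, rounded to 4 dp:

76.5864 kJ/mol


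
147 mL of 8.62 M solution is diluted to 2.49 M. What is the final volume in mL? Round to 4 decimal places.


Dilution: M1*V1 = M2*V2, solve for V2.
V2 = M1*V1 / M2
V2 = 8.62 * 147 / 2.49
V2 = 1267.14 / 2.49
V2 = 508.89156627 mL, rounded to 4 dp:

508.8916 mL


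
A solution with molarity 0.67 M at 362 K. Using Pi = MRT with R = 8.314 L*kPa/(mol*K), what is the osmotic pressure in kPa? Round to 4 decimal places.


Osmotic pressure (van't Hoff): Pi = M*R*T.
RT = 8.314 * 362 = 3009.668
Pi = 0.67 * 3009.668
Pi = 2016.47756 kPa, rounded to 4 dp:

2016.4776 kPa


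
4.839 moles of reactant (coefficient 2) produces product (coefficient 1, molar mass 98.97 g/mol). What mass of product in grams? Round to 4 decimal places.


Use the coefficient ratio to convert reactant moles to product moles, then multiply by the product's molar mass.
moles_P = moles_R * (coeff_P / coeff_R) = 4.839 * (1/2) = 2.4195
mass_P = moles_P * M_P = 2.4195 * 98.97
mass_P = 239.457915 g, rounded to 4 dp:

239.4579 g


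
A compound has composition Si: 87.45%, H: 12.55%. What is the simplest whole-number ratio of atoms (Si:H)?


Assume 100 g of compound, divide each mass% by atomic mass to get moles, then normalize by the smallest to get a raw atom ratio.
Moles per 100 g: Si: 87.45/28.086 = 3.1137, H: 12.55/1.008 = 12.4504
Raw ratio (divide by min = 3.1137): Si: 1.0, H: 3.999
Multiply by 1 to clear fractions: Si: 1.0 ~= 1, H: 3.999 ~= 4
Reduce by GCD to get the simplest whole-number ratio:

1:4


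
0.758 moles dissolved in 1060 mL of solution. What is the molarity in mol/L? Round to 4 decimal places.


Convert volume to liters: V_L = V_mL / 1000.
V_L = 1060 / 1000 = 1.06 L
M = n / V_L = 0.758 / 1.06
M = 0.71509434 mol/L, rounded to 4 dp:

0.7151 mol/L


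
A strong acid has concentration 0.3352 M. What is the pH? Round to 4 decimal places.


A strong acid dissociates completely, so [H+] equals the given concentration.
pH = -log10([H+]) = -log10(0.3352)
pH = 0.47469599, rounded to 4 dp:

0.4747


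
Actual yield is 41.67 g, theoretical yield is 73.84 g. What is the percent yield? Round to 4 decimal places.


% yield = 100 * actual / theoretical
% yield = 100 * 41.67 / 73.84
% yield = 56.43282774 %, rounded to 4 dp:

56.4328 %


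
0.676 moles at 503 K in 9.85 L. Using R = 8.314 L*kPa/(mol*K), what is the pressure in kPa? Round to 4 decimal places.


PV = nRT, solve for P = nRT / V.
nRT = 0.676 * 8.314 * 503 = 2826.9928
P = 2826.9928 / 9.85
P = 287.00434518 kPa, rounded to 4 dp:

287.0043 kPa


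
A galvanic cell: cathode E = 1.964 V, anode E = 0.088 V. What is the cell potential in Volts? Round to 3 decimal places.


Standard cell potential: E_cell = E_cathode - E_anode.
E_cell = 1.964 - (0.088)
E_cell = 1.876 V, rounded to 3 dp:

1.876 V


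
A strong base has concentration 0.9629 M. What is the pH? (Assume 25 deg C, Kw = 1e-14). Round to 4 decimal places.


A strong base dissociates completely, so [OH-] equals the given concentration.
pOH = -log10([OH-]) = -log10(0.9629) = 0.016419
pH = 14 - pOH = 14 - 0.016419
pH = 13.983581, rounded to 4 dp:

13.9836


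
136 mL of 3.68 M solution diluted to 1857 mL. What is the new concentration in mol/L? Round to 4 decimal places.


Dilution: M1*V1 = M2*V2, solve for M2.
M2 = M1*V1 / V2
M2 = 3.68 * 136 / 1857
M2 = 500.48 / 1857
M2 = 0.26950996 mol/L, rounded to 4 dp:

0.2695 mol/L


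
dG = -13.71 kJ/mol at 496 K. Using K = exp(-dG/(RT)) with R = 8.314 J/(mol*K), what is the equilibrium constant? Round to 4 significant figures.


dG is in kJ/mol; multiply by 1000 to match R in J/(mol*K).
RT = 8.314 * 496 = 4123.744 J/mol
exponent = -dG*1000 / (RT) = -(-13.71*1000) / 4123.744 = 3.32464867
K = exp(3.32464867)
K = 27.789234, rounded to 4 significant figures:

27.79


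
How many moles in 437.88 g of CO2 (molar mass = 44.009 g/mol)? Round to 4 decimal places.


n = mass / M
n = 437.88 / 44.009
n = 9.949783 mol, rounded to 4 dp:

9.9498 mol


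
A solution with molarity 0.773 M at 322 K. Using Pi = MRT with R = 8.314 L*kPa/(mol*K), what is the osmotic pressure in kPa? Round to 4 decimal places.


Osmotic pressure (van't Hoff): Pi = M*R*T.
RT = 8.314 * 322 = 2677.108
Pi = 0.773 * 2677.108
Pi = 2069.404484 kPa, rounded to 4 dp:

2069.4045 kPa


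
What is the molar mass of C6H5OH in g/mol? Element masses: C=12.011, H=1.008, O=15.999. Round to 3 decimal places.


M = sum(count * atomic_mass) over atoms.
M = 6*12.011 + 6*1.008 + 1*15.999
M = 72.066 + 6.048 + 15.999
M = 94.113 g/mol, rounded to 3 dp:

94.113 g/mol


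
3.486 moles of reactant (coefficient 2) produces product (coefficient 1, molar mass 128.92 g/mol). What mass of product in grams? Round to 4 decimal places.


Use the coefficient ratio to convert reactant moles to product moles, then multiply by the product's molar mass.
moles_P = moles_R * (coeff_P / coeff_R) = 3.486 * (1/2) = 1.743
mass_P = moles_P * M_P = 1.743 * 128.92
mass_P = 224.70756 g, rounded to 4 dp:

224.7076 g


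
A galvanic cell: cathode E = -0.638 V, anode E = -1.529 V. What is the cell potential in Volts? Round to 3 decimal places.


Standard cell potential: E_cell = E_cathode - E_anode.
E_cell = -0.638 - (-1.529)
E_cell = 0.891 V, rounded to 3 dp:

0.891 V


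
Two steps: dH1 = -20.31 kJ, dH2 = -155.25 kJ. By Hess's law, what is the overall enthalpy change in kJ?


Hess's law: enthalpy is a state function, so add the step enthalpies.
dH_total = dH1 + dH2 = -20.31 + (-155.25)
dH_total = -175.56 kJ:

-175.56 kJ


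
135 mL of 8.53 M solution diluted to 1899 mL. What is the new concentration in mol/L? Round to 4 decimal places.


Dilution: M1*V1 = M2*V2, solve for M2.
M2 = M1*V1 / V2
M2 = 8.53 * 135 / 1899
M2 = 1151.55 / 1899
M2 = 0.6063981 mol/L, rounded to 4 dp:

0.6064 mol/L


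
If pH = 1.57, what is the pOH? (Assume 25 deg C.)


At 25 deg C, pH + pOH = 14.
pOH = 14 - pH = 14 - 1.57
pOH = 12.43:

12.43


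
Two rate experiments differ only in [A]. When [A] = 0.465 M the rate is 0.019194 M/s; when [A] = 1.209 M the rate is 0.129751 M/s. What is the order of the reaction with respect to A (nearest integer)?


Rate is proportional to [A]^n, so rate2/rate1 = ([A]2/[A]1)^n. Take logs to solve for n.
rate2/rate1 = 0.129751 / 0.019194 = 6.76
[A]2/[A]1 = 1.209 / 0.465 = 2.6
n = ln(6.76) / ln(2.6) = 2.0
Nearest integer order:

2


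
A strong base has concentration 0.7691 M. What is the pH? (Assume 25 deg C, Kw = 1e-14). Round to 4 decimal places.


A strong base dissociates completely, so [OH-] equals the given concentration.
pOH = -log10([OH-]) = -log10(0.7691) = 0.114017
pH = 14 - pOH = 14 - 0.114017
pH = 13.885983, rounded to 4 dp:

13.8860


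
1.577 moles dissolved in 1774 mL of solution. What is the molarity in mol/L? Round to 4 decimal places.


Convert volume to liters: V_L = V_mL / 1000.
V_L = 1774 / 1000 = 1.774 L
M = n / V_L = 1.577 / 1.774
M = 0.88895152 mol/L, rounded to 4 dp:

0.8890 mol/L


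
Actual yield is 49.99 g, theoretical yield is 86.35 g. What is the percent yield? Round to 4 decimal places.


% yield = 100 * actual / theoretical
% yield = 100 * 49.99 / 86.35
% yield = 57.89229878 %, rounded to 4 dp:

57.8923 %


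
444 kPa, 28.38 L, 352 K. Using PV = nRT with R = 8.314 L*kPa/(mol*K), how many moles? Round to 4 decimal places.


PV = nRT, solve for n = PV / (RT).
PV = 444 * 28.38 = 12600.72
RT = 8.314 * 352 = 2926.528
n = 12600.72 / 2926.528
n = 4.3056892 mol, rounded to 4 dp:

4.3057 mol


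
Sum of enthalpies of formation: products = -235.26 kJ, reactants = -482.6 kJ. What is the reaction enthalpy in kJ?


dH_rxn = sum(dH_f products) - sum(dH_f reactants)
dH_rxn = -235.26 - (-482.6)
dH_rxn = 247.34 kJ:

247.34 kJ


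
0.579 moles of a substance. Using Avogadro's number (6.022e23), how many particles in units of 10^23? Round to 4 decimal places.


N = n * NA, then divide by 1e23 for the requested units.
N / 1e23 = n * 6.022
N / 1e23 = 0.579 * 6.022
N / 1e23 = 3.486738, rounded to 4 dp:

3.4867


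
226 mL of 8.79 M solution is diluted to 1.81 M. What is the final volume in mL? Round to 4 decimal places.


Dilution: M1*V1 = M2*V2, solve for V2.
V2 = M1*V1 / M2
V2 = 8.79 * 226 / 1.81
V2 = 1986.54 / 1.81
V2 = 1097.5359116 mL, rounded to 4 dp:

1097.5359 mL


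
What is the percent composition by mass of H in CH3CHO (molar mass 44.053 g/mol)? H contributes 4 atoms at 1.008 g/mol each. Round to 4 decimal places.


pct = 100 * (n_elem * M_elem) / M_total
mass_contribution = 4 * 1.008 = 4.032 g/mol
pct = 100 * 4.032 / 44.053
pct = 9.15261163 %, rounded to 4 dp:

9.1526 %


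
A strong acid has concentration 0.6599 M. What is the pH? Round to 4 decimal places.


A strong acid dissociates completely, so [H+] equals the given concentration.
pH = -log10([H+]) = -log10(0.6599)
pH = 0.18052187, rounded to 4 dp:

0.1805


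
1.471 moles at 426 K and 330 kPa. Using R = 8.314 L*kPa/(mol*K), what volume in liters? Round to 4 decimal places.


PV = nRT, solve for V = nRT / P.
nRT = 1.471 * 8.314 * 426 = 5209.9348
V = 5209.9348 / 330
V = 15.78768121 L, rounded to 4 dp:

15.7877 L


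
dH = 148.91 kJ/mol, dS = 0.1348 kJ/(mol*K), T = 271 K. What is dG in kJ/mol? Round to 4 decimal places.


Gibbs: dG = dH - T*dS (consistent units, dS already in kJ/(mol*K)).
T*dS = 271 * 0.1348 = 36.5308
dG = 148.91 - (36.5308)
dG = 112.3792 kJ/mol, rounded to 4 dp:

112.3792 kJ/mol


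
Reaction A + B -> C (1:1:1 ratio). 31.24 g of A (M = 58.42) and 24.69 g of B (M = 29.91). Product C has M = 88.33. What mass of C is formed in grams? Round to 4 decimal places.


Find moles of each reactant; the smaller value is the limiting reagent in a 1:1:1 reaction, so moles_C equals moles of the limiter.
n_A = mass_A / M_A = 31.24 / 58.42 = 0.534748 mol
n_B = mass_B / M_B = 24.69 / 29.91 = 0.825476 mol
Limiting reagent: A (smaller), n_limiting = 0.534748 mol
mass_C = n_limiting * M_C = 0.534748 * 88.33
mass_C = 47.23429084 g, rounded to 4 dp:

47.2343 g


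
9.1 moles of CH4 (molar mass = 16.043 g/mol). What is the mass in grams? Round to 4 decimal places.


mass = n * M
mass = 9.1 * 16.043
mass = 145.9913 g, rounded to 4 dp:

145.9913 g


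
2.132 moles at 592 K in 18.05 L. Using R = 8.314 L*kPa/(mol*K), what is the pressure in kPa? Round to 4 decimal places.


PV = nRT, solve for P = nRT / V.
nRT = 2.132 * 8.314 * 592 = 10493.4652
P = 10493.4652 / 18.05
P = 581.35541274 kPa, rounded to 4 dp:

581.3554 kPa


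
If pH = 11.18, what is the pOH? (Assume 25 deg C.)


At 25 deg C, pH + pOH = 14.
pOH = 14 - pH = 14 - 11.18
pOH = 2.82:

2.82


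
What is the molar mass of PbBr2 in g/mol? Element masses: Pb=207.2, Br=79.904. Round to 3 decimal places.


M = sum(count * atomic_mass) over atoms.
M = 1*207.2 + 2*79.904
M = 207.2 + 159.808
M = 367.008 g/mol, rounded to 3 dp:

367.008 g/mol


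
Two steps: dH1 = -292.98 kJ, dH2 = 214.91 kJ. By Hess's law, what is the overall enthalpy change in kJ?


Hess's law: enthalpy is a state function, so add the step enthalpies.
dH_total = dH1 + dH2 = -292.98 + (214.91)
dH_total = -78.07 kJ:

-78.07 kJ


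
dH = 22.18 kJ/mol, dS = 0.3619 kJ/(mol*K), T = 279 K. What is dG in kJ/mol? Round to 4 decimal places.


Gibbs: dG = dH - T*dS (consistent units, dS already in kJ/(mol*K)).
T*dS = 279 * 0.3619 = 100.9701
dG = 22.18 - (100.9701)
dG = -78.7901 kJ/mol, rounded to 4 dp:

-78.7901 kJ/mol


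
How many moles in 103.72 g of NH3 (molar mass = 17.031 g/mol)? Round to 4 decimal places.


n = mass / M
n = 103.72 / 17.031
n = 6.09007105 mol, rounded to 4 dp:

6.0901 mol


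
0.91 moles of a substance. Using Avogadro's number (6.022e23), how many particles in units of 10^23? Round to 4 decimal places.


N = n * NA, then divide by 1e23 for the requested units.
N / 1e23 = n * 6.022
N / 1e23 = 0.91 * 6.022
N / 1e23 = 5.48002, rounded to 4 dp:

5.4800


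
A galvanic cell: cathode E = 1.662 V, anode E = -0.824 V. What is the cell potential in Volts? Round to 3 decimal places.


Standard cell potential: E_cell = E_cathode - E_anode.
E_cell = 1.662 - (-0.824)
E_cell = 2.486 V, rounded to 3 dp:

2.486 V


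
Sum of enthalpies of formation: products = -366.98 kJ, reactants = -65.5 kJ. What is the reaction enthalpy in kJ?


dH_rxn = sum(dH_f products) - sum(dH_f reactants)
dH_rxn = -366.98 - (-65.5)
dH_rxn = -301.48 kJ:

-301.48 kJ


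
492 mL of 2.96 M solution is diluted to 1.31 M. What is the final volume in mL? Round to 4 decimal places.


Dilution: M1*V1 = M2*V2, solve for V2.
V2 = M1*V1 / M2
V2 = 2.96 * 492 / 1.31
V2 = 1456.32 / 1.31
V2 = 1111.69465649 mL, rounded to 4 dp:

1111.6947 mL


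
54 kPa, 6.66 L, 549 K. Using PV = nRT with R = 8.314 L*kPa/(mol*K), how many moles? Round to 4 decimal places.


PV = nRT, solve for n = PV / (RT).
PV = 54 * 6.66 = 359.64
RT = 8.314 * 549 = 4564.386
n = 359.64 / 4564.386
n = 0.07879263 mol, rounded to 4 dp:

0.0788 mol


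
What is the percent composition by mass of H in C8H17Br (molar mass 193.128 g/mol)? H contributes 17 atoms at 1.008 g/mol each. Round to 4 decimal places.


pct = 100 * (n_elem * M_elem) / M_total
mass_contribution = 17 * 1.008 = 17.136 g/mol
pct = 100 * 17.136 / 193.128
pct = 8.87287188 %, rounded to 4 dp:

8.8729 %


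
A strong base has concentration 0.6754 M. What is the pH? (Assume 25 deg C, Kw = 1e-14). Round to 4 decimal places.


A strong base dissociates completely, so [OH-] equals the given concentration.
pOH = -log10([OH-]) = -log10(0.6754) = 0.170439
pH = 14 - pOH = 14 - 0.170439
pH = 13.829561, rounded to 4 dp:

13.8296


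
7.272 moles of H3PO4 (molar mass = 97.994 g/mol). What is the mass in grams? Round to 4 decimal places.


mass = n * M
mass = 7.272 * 97.994
mass = 712.612368 g, rounded to 4 dp:

712.6124 g


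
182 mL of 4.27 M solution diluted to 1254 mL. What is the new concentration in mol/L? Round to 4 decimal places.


Dilution: M1*V1 = M2*V2, solve for M2.
M2 = M1*V1 / V2
M2 = 4.27 * 182 / 1254
M2 = 777.14 / 1254
M2 = 0.61972887 mol/L, rounded to 4 dp:

0.6197 mol/L


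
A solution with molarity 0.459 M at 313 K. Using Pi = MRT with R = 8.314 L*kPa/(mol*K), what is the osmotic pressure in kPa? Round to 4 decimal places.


Osmotic pressure (van't Hoff): Pi = M*R*T.
RT = 8.314 * 313 = 2602.282
Pi = 0.459 * 2602.282
Pi = 1194.447438 kPa, rounded to 4 dp:

1194.4474 kPa


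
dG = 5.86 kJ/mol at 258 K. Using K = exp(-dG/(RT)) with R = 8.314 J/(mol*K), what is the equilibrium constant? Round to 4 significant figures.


dG is in kJ/mol; multiply by 1000 to match R in J/(mol*K).
RT = 8.314 * 258 = 2145.012 J/mol
exponent = -dG*1000 / (RT) = -(5.86*1000) / 2145.012 = -2.73191945
K = exp(-2.73191945)
K = 0.065094225, rounded to 4 significant figures:

0.06509


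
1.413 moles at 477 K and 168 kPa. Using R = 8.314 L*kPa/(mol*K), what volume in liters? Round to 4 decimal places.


PV = nRT, solve for V = nRT / P.
nRT = 1.413 * 8.314 * 477 = 5603.6443
V = 5603.6443 / 168
V = 33.3550256 L, rounded to 4 dp:

33.3550 L


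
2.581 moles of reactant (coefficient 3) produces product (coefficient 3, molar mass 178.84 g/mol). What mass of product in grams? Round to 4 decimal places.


Use the coefficient ratio to convert reactant moles to product moles, then multiply by the product's molar mass.
moles_P = moles_R * (coeff_P / coeff_R) = 2.581 * (3/3) = 2.581
mass_P = moles_P * M_P = 2.581 * 178.84
mass_P = 461.58604 g, rounded to 4 dp:

461.5860 g


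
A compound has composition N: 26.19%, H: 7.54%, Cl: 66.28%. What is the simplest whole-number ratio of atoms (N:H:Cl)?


Assume 100 g of compound, divide each mass% by atomic mass to get moles, then normalize by the smallest to get a raw atom ratio.
Moles per 100 g: N: 26.19/14.007 = 1.8698, H: 7.54/1.008 = 7.4802, Cl: 66.28/35.453 = 1.8695
Raw ratio (divide by min = 1.8695): N: 1.0, H: 4.001, Cl: 1.0
Multiply by 1 to clear fractions: N: 1.0 ~= 1, H: 4.001 ~= 4, Cl: 1.0 ~= 1
Reduce by GCD to get the simplest whole-number ratio:

1:4:1


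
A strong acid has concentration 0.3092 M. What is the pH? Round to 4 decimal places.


A strong acid dissociates completely, so [H+] equals the given concentration.
pH = -log10([H+]) = -log10(0.3092)
pH = 0.50976051, rounded to 4 dp:

0.5098


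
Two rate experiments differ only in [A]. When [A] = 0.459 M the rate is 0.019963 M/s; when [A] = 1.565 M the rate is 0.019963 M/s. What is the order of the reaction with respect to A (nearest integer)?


Rate is proportional to [A]^n, so rate2/rate1 = ([A]2/[A]1)^n. Take logs to solve for n.
rate2/rate1 = 0.019963 / 0.019963 = 1.0
[A]2/[A]1 = 1.565 / 0.459 = 3.4096
n = ln(1.0) / ln(3.4096) = 0.0
Nearest integer order:

0


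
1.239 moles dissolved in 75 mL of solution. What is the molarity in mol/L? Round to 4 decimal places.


Convert volume to liters: V_L = V_mL / 1000.
V_L = 75 / 1000 = 0.075 L
M = n / V_L = 1.239 / 0.075
M = 16.52 mol/L, rounded to 4 dp:

16.5200 mol/L


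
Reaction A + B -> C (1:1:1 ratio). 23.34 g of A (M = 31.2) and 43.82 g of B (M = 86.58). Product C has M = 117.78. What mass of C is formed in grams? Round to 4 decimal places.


Find moles of each reactant; the smaller value is the limiting reagent in a 1:1:1 reaction, so moles_C equals moles of the limiter.
n_A = mass_A / M_A = 23.34 / 31.2 = 0.748077 mol
n_B = mass_B / M_B = 43.82 / 86.58 = 0.506122 mol
Limiting reagent: B (smaller), n_limiting = 0.506122 mol
mass_C = n_limiting * M_C = 0.506122 * 117.78
mass_C = 59.61104916 g, rounded to 4 dp:

59.6110 g


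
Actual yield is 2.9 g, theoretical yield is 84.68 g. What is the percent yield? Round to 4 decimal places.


% yield = 100 * actual / theoretical
% yield = 100 * 2.9 / 84.68
% yield = 3.42465753 %, rounded to 4 dp:

3.4247 %


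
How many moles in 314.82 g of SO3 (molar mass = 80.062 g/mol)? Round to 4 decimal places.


n = mass / M
n = 314.82 / 80.062
n = 3.93220254 mol, rounded to 4 dp:

3.9322 mol


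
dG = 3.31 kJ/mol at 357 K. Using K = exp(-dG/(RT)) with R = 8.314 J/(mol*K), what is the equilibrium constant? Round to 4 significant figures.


dG is in kJ/mol; multiply by 1000 to match R in J/(mol*K).
RT = 8.314 * 357 = 2968.098 J/mol
exponent = -dG*1000 / (RT) = -(3.31*1000) / 2968.098 = -1.11519229
K = exp(-1.11519229)
K = 0.32785223, rounded to 4 significant figures:

0.3279


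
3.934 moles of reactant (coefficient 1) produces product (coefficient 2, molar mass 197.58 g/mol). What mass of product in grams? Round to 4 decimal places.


Use the coefficient ratio to convert reactant moles to product moles, then multiply by the product's molar mass.
moles_P = moles_R * (coeff_P / coeff_R) = 3.934 * (2/1) = 7.868
mass_P = moles_P * M_P = 7.868 * 197.58
mass_P = 1554.55944 g, rounded to 4 dp:

1554.5594 g


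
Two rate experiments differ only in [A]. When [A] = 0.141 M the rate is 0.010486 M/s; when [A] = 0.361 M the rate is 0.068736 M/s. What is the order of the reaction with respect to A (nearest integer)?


Rate is proportional to [A]^n, so rate2/rate1 = ([A]2/[A]1)^n. Take logs to solve for n.
rate2/rate1 = 0.068736 / 0.010486 = 6.555
[A]2/[A]1 = 0.361 / 0.141 = 2.5603
n = ln(6.555) / ln(2.5603) = 2.0
Nearest integer order:

2


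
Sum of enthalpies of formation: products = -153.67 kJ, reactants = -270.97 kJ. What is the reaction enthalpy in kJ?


dH_rxn = sum(dH_f products) - sum(dH_f reactants)
dH_rxn = -153.67 - (-270.97)
dH_rxn = 117.3 kJ:

117.30 kJ


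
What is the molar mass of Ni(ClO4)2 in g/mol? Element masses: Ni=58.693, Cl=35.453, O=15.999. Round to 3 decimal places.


M = sum(count * atomic_mass) over atoms.
M = 1*58.693 + 2*35.453 + 8*15.999
M = 58.693 + 70.906 + 127.992
M = 257.591 g/mol, rounded to 3 dp:

257.591 g/mol


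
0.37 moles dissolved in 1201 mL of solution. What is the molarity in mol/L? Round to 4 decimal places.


Convert volume to liters: V_L = V_mL / 1000.
V_L = 1201 / 1000 = 1.201 L
M = n / V_L = 0.37 / 1.201
M = 0.3080766 mol/L, rounded to 4 dp:

0.3081 mol/L


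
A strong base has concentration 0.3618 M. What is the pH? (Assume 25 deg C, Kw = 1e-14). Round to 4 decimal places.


A strong base dissociates completely, so [OH-] equals the given concentration.
pOH = -log10([OH-]) = -log10(0.3618) = 0.441531
pH = 14 - pOH = 14 - 0.441531
pH = 13.558469, rounded to 4 dp:

13.5585


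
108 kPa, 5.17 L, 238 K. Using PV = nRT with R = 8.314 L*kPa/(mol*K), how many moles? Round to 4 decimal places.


PV = nRT, solve for n = PV / (RT).
PV = 108 * 5.17 = 558.36
RT = 8.314 * 238 = 1978.732
n = 558.36 / 1978.732
n = 0.28218071 mol, rounded to 4 dp:

0.2822 mol


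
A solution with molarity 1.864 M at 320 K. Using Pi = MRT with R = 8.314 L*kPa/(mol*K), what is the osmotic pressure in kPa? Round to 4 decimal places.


Osmotic pressure (van't Hoff): Pi = M*R*T.
RT = 8.314 * 320 = 2660.48
Pi = 1.864 * 2660.48
Pi = 4959.13472 kPa, rounded to 4 dp:

4959.1347 kPa


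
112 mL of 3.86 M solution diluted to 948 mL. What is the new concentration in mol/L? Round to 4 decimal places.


Dilution: M1*V1 = M2*V2, solve for M2.
M2 = M1*V1 / V2
M2 = 3.86 * 112 / 948
M2 = 432.32 / 948
M2 = 0.45603376 mol/L, rounded to 4 dp:

0.4560 mol/L


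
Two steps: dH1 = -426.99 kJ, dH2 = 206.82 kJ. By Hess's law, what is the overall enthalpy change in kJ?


Hess's law: enthalpy is a state function, so add the step enthalpies.
dH_total = dH1 + dH2 = -426.99 + (206.82)
dH_total = -220.17 kJ:

-220.17 kJ


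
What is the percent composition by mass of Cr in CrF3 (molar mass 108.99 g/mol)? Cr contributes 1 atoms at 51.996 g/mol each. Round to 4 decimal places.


pct = 100 * (n_elem * M_elem) / M_total
mass_contribution = 1 * 51.996 = 51.996 g/mol
pct = 100 * 51.996 / 108.99
pct = 47.70712909 %, rounded to 4 dp:

47.7071 %


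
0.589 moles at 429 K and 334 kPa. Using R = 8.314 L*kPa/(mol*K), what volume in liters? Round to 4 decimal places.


PV = nRT, solve for V = nRT / P.
nRT = 0.589 * 8.314 * 429 = 2100.7898
V = 2100.7898 / 334
V = 6.28978982 L, rounded to 4 dp:

6.2898 L


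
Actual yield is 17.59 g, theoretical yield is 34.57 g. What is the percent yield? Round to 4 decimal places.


% yield = 100 * actual / theoretical
% yield = 100 * 17.59 / 34.57
% yield = 50.88226786 %, rounded to 4 dp:

50.8823 %


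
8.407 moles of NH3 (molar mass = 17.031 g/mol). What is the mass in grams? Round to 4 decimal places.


mass = n * M
mass = 8.407 * 17.031
mass = 143.179617 g, rounded to 4 dp:

143.1796 g


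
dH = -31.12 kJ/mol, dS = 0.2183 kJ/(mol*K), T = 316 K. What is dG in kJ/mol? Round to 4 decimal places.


Gibbs: dG = dH - T*dS (consistent units, dS already in kJ/(mol*K)).
T*dS = 316 * 0.2183 = 68.9828
dG = -31.12 - (68.9828)
dG = -100.1028 kJ/mol, rounded to 4 dp:

-100.1028 kJ/mol


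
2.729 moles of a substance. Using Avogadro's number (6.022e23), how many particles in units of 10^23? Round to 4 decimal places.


N = n * NA, then divide by 1e23 for the requested units.
N / 1e23 = n * 6.022
N / 1e23 = 2.729 * 6.022
N / 1e23 = 16.434038, rounded to 4 dp:

16.4340


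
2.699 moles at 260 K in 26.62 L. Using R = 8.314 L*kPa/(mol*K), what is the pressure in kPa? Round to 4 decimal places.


PV = nRT, solve for P = nRT / V.
nRT = 2.699 * 8.314 * 260 = 5834.2664
P = 5834.2664 / 26.62
P = 219.16853494 kPa, rounded to 4 dp:

219.1685 kPa


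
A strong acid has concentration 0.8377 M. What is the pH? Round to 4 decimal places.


A strong acid dissociates completely, so [H+] equals the given concentration.
pH = -log10([H+]) = -log10(0.8377)
pH = 0.07691148, rounded to 4 dp:

0.0769


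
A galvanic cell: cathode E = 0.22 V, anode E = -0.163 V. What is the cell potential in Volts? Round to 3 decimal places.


Standard cell potential: E_cell = E_cathode - E_anode.
E_cell = 0.22 - (-0.163)
E_cell = 0.383 V, rounded to 3 dp:

0.383 V


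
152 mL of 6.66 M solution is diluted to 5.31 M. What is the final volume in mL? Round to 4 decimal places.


Dilution: M1*V1 = M2*V2, solve for V2.
V2 = M1*V1 / M2
V2 = 6.66 * 152 / 5.31
V2 = 1012.32 / 5.31
V2 = 190.6440678 mL, rounded to 4 dp:

190.6441 mL


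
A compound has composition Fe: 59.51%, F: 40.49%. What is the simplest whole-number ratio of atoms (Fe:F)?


Assume 100 g of compound, divide each mass% by atomic mass to get moles, then normalize by the smallest to get a raw atom ratio.
Moles per 100 g: Fe: 59.51/55.845 = 1.0656, F: 40.49/18.998 = 2.1313
Raw ratio (divide by min = 1.0656): Fe: 1.0, F: 2.0
Multiply by 1 to clear fractions: Fe: 1.0 ~= 1, F: 2.0 ~= 2
Reduce by GCD to get the simplest whole-number ratio:

1:2


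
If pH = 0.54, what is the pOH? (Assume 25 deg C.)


At 25 deg C, pH + pOH = 14.
pOH = 14 - pH = 14 - 0.54
pOH = 13.46:

13.46


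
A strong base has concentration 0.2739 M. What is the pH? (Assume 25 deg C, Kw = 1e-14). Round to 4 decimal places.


A strong base dissociates completely, so [OH-] equals the given concentration.
pOH = -log10([OH-]) = -log10(0.2739) = 0.562408
pH = 14 - pOH = 14 - 0.562408
pH = 13.437592, rounded to 4 dp:

13.4376


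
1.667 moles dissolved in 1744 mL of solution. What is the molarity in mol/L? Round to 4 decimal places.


Convert volume to liters: V_L = V_mL / 1000.
V_L = 1744 / 1000 = 1.744 L
M = n / V_L = 1.667 / 1.744
M = 0.95584862 mol/L, rounded to 4 dp:

0.9558 mol/L


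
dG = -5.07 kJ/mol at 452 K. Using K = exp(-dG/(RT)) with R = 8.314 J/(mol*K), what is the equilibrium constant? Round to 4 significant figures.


dG is in kJ/mol; multiply by 1000 to match R in J/(mol*K).
RT = 8.314 * 452 = 3757.928 J/mol
exponent = -dG*1000 / (RT) = -(-5.07*1000) / 3757.928 = 1.34914772
K = exp(1.34914772)
K = 3.8541393, rounded to 4 significant figures:

3.854


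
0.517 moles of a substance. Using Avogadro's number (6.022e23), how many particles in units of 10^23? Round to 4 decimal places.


N = n * NA, then divide by 1e23 for the requested units.
N / 1e23 = n * 6.022
N / 1e23 = 0.517 * 6.022
N / 1e23 = 3.113374, rounded to 4 dp:

3.1134


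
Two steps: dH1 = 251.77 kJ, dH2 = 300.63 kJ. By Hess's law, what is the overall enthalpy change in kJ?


Hess's law: enthalpy is a state function, so add the step enthalpies.
dH_total = dH1 + dH2 = 251.77 + (300.63)
dH_total = 552.4 kJ:

552.40 kJ


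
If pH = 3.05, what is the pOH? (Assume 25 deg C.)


At 25 deg C, pH + pOH = 14.
pOH = 14 - pH = 14 - 3.05
pOH = 10.95:

10.95


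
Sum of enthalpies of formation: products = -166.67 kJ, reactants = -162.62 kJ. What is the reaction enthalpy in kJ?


dH_rxn = sum(dH_f products) - sum(dH_f reactants)
dH_rxn = -166.67 - (-162.62)
dH_rxn = -4.05 kJ:

-4.05 kJ


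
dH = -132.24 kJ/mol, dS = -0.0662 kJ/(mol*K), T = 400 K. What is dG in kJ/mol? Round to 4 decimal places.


Gibbs: dG = dH - T*dS (consistent units, dS already in kJ/(mol*K)).
T*dS = 400 * -0.0662 = -26.48
dG = -132.24 - (-26.48)
dG = -105.76 kJ/mol, rounded to 4 dp:

-105.7600 kJ/mol


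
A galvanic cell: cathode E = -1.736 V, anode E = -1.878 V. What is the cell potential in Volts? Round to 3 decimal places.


Standard cell potential: E_cell = E_cathode - E_anode.
E_cell = -1.736 - (-1.878)
E_cell = 0.142 V, rounded to 3 dp:

0.142 V


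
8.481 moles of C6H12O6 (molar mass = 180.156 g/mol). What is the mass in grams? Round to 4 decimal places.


mass = n * M
mass = 8.481 * 180.156
mass = 1527.903036 g, rounded to 4 dp:

1527.9030 g


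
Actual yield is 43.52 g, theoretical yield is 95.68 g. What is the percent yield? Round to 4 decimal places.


% yield = 100 * actual / theoretical
% yield = 100 * 43.52 / 95.68
% yield = 45.48494983 %, rounded to 4 dp:

45.4849 %


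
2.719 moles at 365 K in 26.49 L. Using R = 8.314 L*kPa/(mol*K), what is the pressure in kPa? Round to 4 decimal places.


PV = nRT, solve for P = nRT / V.
nRT = 2.719 * 8.314 * 365 = 8251.1046
P = 8251.1046 / 26.49
P = 311.47997735 kPa, rounded to 4 dp:

311.4800 kPa


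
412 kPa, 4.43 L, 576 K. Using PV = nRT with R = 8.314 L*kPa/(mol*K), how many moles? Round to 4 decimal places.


PV = nRT, solve for n = PV / (RT).
PV = 412 * 4.43 = 1825.16
RT = 8.314 * 576 = 4788.864
n = 1825.16 / 4788.864
n = 0.38112588 mol, rounded to 4 dp:

0.3811 mol


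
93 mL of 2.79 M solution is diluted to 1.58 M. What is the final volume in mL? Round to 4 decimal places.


Dilution: M1*V1 = M2*V2, solve for V2.
V2 = M1*V1 / M2
V2 = 2.79 * 93 / 1.58
V2 = 259.47 / 1.58
V2 = 164.22151899 mL, rounded to 4 dp:

164.2215 mL


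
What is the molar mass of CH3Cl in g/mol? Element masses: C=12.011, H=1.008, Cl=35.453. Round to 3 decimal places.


M = sum(count * atomic_mass) over atoms.
M = 1*12.011 + 3*1.008 + 1*35.453
M = 12.011 + 3.024 + 35.453
M = 50.488 g/mol, rounded to 3 dp:

50.488 g/mol


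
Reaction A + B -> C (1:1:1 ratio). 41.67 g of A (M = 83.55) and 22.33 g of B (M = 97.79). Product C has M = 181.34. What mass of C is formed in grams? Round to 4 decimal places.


Find moles of each reactant; the smaller value is the limiting reagent in a 1:1:1 reaction, so moles_C equals moles of the limiter.
n_A = mass_A / M_A = 41.67 / 83.55 = 0.498743 mol
n_B = mass_B / M_B = 22.33 / 97.79 = 0.228346 mol
Limiting reagent: B (smaller), n_limiting = 0.228346 mol
mass_C = n_limiting * M_C = 0.228346 * 181.34
mass_C = 41.40826364 g, rounded to 4 dp:

41.4083 g


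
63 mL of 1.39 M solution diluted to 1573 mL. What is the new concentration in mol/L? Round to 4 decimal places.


Dilution: M1*V1 = M2*V2, solve for M2.
M2 = M1*V1 / V2
M2 = 1.39 * 63 / 1573
M2 = 87.57 / 1573
M2 = 0.05567069 mol/L, rounded to 4 dp:

0.0557 mol/L


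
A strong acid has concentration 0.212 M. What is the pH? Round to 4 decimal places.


A strong acid dissociates completely, so [H+] equals the given concentration.
pH = -log10([H+]) = -log10(0.212)
pH = 0.67366414, rounded to 4 dp:

0.6737


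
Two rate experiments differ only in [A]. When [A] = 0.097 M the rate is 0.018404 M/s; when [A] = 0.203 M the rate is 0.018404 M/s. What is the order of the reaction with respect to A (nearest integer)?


Rate is proportional to [A]^n, so rate2/rate1 = ([A]2/[A]1)^n. Take logs to solve for n.
rate2/rate1 = 0.018404 / 0.018404 = 1.0
[A]2/[A]1 = 0.203 / 0.097 = 2.0928
n = ln(1.0) / ln(2.0928) = 0.0
Nearest integer order:

0


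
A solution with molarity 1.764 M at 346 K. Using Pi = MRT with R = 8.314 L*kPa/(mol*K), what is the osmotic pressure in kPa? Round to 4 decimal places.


Osmotic pressure (van't Hoff): Pi = M*R*T.
RT = 8.314 * 346 = 2876.644
Pi = 1.764 * 2876.644
Pi = 5074.400016 kPa, rounded to 4 dp:

5074.4000 kPa


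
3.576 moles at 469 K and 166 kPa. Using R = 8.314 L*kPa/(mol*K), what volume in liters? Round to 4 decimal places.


PV = nRT, solve for V = nRT / P.
nRT = 3.576 * 8.314 * 469 = 13943.7752
V = 13943.7752 / 166
V = 83.99864578 L, rounded to 4 dp:

83.9986 L


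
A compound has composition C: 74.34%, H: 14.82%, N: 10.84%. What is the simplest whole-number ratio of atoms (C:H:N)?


Assume 100 g of compound, divide each mass% by atomic mass to get moles, then normalize by the smallest to get a raw atom ratio.
Moles per 100 g: C: 74.34/12.011 = 6.1893, H: 14.82/1.008 = 14.7024, N: 10.84/14.007 = 0.7739
Raw ratio (divide by min = 0.7739): C: 7.998, H: 18.998, N: 1.0
Multiply by 1 to clear fractions: C: 7.998 ~= 8, H: 18.998 ~= 19, N: 1.0 ~= 1
Reduce by GCD to get the simplest whole-number ratio:

8:19:1


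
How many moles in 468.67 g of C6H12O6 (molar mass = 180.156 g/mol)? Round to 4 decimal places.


n = mass / M
n = 468.67 / 180.156
n = 2.60146762 mol, rounded to 4 dp:

2.6015 mol


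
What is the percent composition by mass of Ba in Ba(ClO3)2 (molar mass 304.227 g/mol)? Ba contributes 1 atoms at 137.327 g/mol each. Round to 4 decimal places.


pct = 100 * (n_elem * M_elem) / M_total
mass_contribution = 1 * 137.327 = 137.327 g/mol
pct = 100 * 137.327 / 304.227
pct = 45.13964901 %, rounded to 4 dp:

45.1396 %


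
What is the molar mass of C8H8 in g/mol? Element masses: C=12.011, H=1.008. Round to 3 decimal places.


M = sum(count * atomic_mass) over atoms.
M = 8*12.011 + 8*1.008
M = 96.088 + 8.064
M = 104.152 g/mol, rounded to 3 dp:

104.152 g/mol


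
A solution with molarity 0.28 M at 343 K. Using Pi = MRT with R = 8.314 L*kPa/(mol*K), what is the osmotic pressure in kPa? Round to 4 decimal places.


Osmotic pressure (van't Hoff): Pi = M*R*T.
RT = 8.314 * 343 = 2851.702
Pi = 0.28 * 2851.702
Pi = 798.47656 kPa, rounded to 4 dp:

798.4766 kPa


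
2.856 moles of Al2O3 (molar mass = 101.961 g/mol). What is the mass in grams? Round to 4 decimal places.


mass = n * M
mass = 2.856 * 101.961
mass = 291.200616 g, rounded to 4 dp:

291.2006 g


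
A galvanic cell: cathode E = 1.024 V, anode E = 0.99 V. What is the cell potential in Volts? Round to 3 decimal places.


Standard cell potential: E_cell = E_cathode - E_anode.
E_cell = 1.024 - (0.99)
E_cell = 0.034 V, rounded to 3 dp:

0.034 V


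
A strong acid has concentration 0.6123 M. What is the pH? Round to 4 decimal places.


A strong acid dissociates completely, so [H+] equals the given concentration.
pH = -log10([H+]) = -log10(0.6123)
pH = 0.21303574, rounded to 4 dp:

0.2130


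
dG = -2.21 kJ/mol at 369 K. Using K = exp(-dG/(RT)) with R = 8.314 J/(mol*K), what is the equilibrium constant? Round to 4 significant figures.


dG is in kJ/mol; multiply by 1000 to match R in J/(mol*K).
RT = 8.314 * 369 = 3067.866 J/mol
exponent = -dG*1000 / (RT) = -(-2.21*1000) / 3067.866 = 0.72037045
K = exp(0.72037045)
K = 2.0551944, rounded to 4 significant figures:

2.055


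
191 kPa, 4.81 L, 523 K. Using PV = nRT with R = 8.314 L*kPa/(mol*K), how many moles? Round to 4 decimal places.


PV = nRT, solve for n = PV / (RT).
PV = 191 * 4.81 = 918.71
RT = 8.314 * 523 = 4348.222
n = 918.71 / 4348.222
n = 0.21128406 mol, rounded to 4 dp:

0.2113 mol


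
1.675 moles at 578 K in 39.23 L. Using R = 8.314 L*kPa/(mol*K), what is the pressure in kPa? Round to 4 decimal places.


PV = nRT, solve for P = nRT / V.
nRT = 1.675 * 8.314 * 578 = 8049.1991
P = 8049.1991 / 39.23
P = 205.17968646 kPa, rounded to 4 dp:

205.1797 kPa


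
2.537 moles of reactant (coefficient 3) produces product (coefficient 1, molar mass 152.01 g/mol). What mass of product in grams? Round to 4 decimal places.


Use the coefficient ratio to convert reactant moles to product moles, then multiply by the product's molar mass.
moles_P = moles_R * (coeff_P / coeff_R) = 2.537 * (1/3) = 0.845667
mass_P = moles_P * M_P = 0.845667 * 152.01
mass_P = 128.54984067 g, rounded to 4 dp:

128.5498 g


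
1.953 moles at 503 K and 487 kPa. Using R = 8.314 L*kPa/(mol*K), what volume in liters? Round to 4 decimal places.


PV = nRT, solve for V = nRT / P.
nRT = 1.953 * 8.314 * 503 = 8167.3327
V = 8167.3327 / 487
V = 16.7707037 L, rounded to 4 dp:

16.7707 L


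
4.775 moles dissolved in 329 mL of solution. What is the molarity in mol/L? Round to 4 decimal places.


Convert volume to liters: V_L = V_mL / 1000.
V_L = 329 / 1000 = 0.329 L
M = n / V_L = 4.775 / 0.329
M = 14.51367781 mol/L, rounded to 4 dp:

14.5137 mol/L


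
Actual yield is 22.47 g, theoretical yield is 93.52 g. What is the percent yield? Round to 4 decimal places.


% yield = 100 * actual / theoretical
% yield = 100 * 22.47 / 93.52
% yield = 24.02694611 %, rounded to 4 dp:

24.0269 %


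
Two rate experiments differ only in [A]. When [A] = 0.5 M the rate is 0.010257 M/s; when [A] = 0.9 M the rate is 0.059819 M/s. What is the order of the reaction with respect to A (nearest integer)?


Rate is proportional to [A]^n, so rate2/rate1 = ([A]2/[A]1)^n. Take logs to solve for n.
rate2/rate1 = 0.059819 / 0.010257 = 5.832
[A]2/[A]1 = 0.9 / 0.5 = 1.8
n = ln(5.832) / ln(1.8) = 3.0
Nearest integer order:

3


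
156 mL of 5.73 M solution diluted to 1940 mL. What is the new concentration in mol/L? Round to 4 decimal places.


Dilution: M1*V1 = M2*V2, solve for M2.
M2 = M1*V1 / V2
M2 = 5.73 * 156 / 1940
M2 = 893.88 / 1940
M2 = 0.46076289 mol/L, rounded to 4 dp:

0.4608 mol/L


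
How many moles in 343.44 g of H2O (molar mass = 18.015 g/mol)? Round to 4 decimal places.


n = mass / M
n = 343.44 / 18.015
n = 19.06411324 mol, rounded to 4 dp:

19.0641 mol


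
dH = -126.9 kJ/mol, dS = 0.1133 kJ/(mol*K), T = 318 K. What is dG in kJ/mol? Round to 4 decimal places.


Gibbs: dG = dH - T*dS (consistent units, dS already in kJ/(mol*K)).
T*dS = 318 * 0.1133 = 36.0294
dG = -126.9 - (36.0294)
dG = -162.9294 kJ/mol, rounded to 4 dp:

-162.9294 kJ/mol


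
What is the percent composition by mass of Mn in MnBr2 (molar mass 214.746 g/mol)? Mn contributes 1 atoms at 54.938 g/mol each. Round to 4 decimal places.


pct = 100 * (n_elem * M_elem) / M_total
mass_contribution = 1 * 54.938 = 54.938 g/mol
pct = 100 * 54.938 / 214.746
pct = 25.58278152 %, rounded to 4 dp:

25.5828 %


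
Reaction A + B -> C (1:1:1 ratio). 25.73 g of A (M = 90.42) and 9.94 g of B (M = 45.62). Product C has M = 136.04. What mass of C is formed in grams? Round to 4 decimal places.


Find moles of each reactant; the smaller value is the limiting reagent in a 1:1:1 reaction, so moles_C equals moles of the limiter.
n_A = mass_A / M_A = 25.73 / 90.42 = 0.284561 mol
n_B = mass_B / M_B = 9.94 / 45.62 = 0.217887 mol
Limiting reagent: B (smaller), n_limiting = 0.217887 mol
mass_C = n_limiting * M_C = 0.217887 * 136.04
mass_C = 29.64134748 g, rounded to 4 dp:

29.6413 g


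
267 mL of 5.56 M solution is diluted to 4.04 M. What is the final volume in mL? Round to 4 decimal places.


Dilution: M1*V1 = M2*V2, solve for V2.
V2 = M1*V1 / M2
V2 = 5.56 * 267 / 4.04
V2 = 1484.52 / 4.04
V2 = 367.45544554 mL, rounded to 4 dp:

367.4554 mL


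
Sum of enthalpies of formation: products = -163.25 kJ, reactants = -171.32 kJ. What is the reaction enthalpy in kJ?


dH_rxn = sum(dH_f products) - sum(dH_f reactants)
dH_rxn = -163.25 - (-171.32)
dH_rxn = 8.07 kJ:

8.07 kJ


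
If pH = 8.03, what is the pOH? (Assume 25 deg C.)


At 25 deg C, pH + pOH = 14.
pOH = 14 - pH = 14 - 8.03
pOH = 5.97:

5.97


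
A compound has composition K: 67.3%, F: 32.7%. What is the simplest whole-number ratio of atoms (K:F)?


Assume 100 g of compound, divide each mass% by atomic mass to get moles, then normalize by the smallest to get a raw atom ratio.
Moles per 100 g: K: 67.3/39.098 = 1.7213, F: 32.7/18.998 = 1.7212
Raw ratio (divide by min = 1.7212): K: 1.0, F: 1.0
Multiply by 1 to clear fractions: K: 1.0 ~= 1, F: 1.0 ~= 1
Reduce by GCD to get the simplest whole-number ratio:

1:1


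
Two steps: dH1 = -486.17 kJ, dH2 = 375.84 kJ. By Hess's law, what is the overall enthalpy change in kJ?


Hess's law: enthalpy is a state function, so add the step enthalpies.
dH_total = dH1 + dH2 = -486.17 + (375.84)
dH_total = -110.33 kJ:

-110.33 kJ
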